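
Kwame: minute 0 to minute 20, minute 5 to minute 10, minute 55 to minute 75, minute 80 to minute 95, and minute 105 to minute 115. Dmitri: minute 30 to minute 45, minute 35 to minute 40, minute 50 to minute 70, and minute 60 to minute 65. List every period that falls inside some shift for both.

Merge the first list: minute 0 to minute 20, minute 55 to minute 75, minute 80 to minute 95, minute 105 to minute 115.
Merge the second list: minute 30 to minute 45, minute 50 to minute 70.
minute 0 to minute 20 falls entirely outside B.
minute 55 to minute 75 overlaps B on minute 55 to minute 70.
minute 80 to minute 95 falls entirely outside B.
minute 105 to minute 115 falls entirely outside B.

minute 55 to minute 70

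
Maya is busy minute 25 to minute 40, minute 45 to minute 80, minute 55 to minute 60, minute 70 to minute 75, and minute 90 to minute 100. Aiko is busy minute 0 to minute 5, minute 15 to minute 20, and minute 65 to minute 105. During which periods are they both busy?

Merge the first list: minute 25 to minute 40, minute 45 to minute 80, minute 90 to minute 100.
minute 25 to minute 40 meets no B interval.
minute 45 to minute 80 ∩ B → minute 65 to minute 80.
minute 90 to minute 100 ∩ B → minute 90 to minute 100.

minute 65 to minute 80, minute 90 to minute 100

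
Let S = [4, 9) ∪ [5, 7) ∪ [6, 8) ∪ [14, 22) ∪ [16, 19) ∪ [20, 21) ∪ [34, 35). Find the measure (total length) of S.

14

Merged: [4, 9), [14, 22), [34, 35).
Lengths: 5 + 8 + 1 = 14.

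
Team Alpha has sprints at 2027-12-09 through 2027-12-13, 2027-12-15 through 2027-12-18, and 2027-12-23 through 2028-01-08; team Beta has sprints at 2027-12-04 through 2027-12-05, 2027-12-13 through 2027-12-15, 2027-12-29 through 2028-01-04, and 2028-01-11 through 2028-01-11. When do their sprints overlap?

2027-12-09 through 2027-12-13 ∩ B → 2027-12-13 through 2027-12-13.
2027-12-15 through 2027-12-18 ∩ B → 2027-12-15 through 2027-12-15.
2027-12-23 through 2028-01-08 ∩ B → 2027-12-29 through 2028-01-04.

2027-12-13 through 2027-12-13, 2027-12-15 through 2027-12-15, 2027-12-29 through 2028-01-04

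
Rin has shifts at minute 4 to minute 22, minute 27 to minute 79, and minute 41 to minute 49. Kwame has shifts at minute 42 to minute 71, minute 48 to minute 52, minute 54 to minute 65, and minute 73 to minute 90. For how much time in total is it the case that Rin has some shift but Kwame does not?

35 minutes

A, merged: minute 4 to minute 22, minute 27 to minute 79.
B, merged: minute 42 to minute 71, minute 73 to minute 90.
A \ B = minute 4 to minute 22, minute 27 to minute 42, minute 71 to minute 73.
Total: 18 minutes + 15 minutes + 2 minutes = 35 minutes.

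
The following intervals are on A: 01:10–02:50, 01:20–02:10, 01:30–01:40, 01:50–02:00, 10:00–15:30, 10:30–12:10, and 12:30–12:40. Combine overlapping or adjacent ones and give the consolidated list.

01:20–02:10 overlaps/touches 01:10–02:50 → extend to 01:10–02:50.
01:30–01:40 overlaps/touches 01:10–02:50 → extend to 01:10–02:50.
01:50–02:00 overlaps/touches 01:10–02:50 → extend to 01:10–02:50.
10:00–15:30 is disjoint → start new block.
10:30–12:10 overlaps/touches 10:00–15:30 → extend to 10:00–15:30.
12:30–12:40 overlaps/touches 10:00–15:30 → extend to 10:00–15:30.

01:10–02:50, 10:00–15:30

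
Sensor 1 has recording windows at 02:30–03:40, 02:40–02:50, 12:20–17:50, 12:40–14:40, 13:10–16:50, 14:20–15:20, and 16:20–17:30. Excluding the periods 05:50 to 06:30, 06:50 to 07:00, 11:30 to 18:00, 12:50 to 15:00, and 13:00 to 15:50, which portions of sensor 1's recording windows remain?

02:30–03:40

A, merged: 02:30–03:40, 12:20–17:50.
B, merged: 05:50–06:30, 06:50–07:00, 11:30–18:00.
02:30–03:40 is untouched.
12:20–17:50 lies entirely inside B → drops out.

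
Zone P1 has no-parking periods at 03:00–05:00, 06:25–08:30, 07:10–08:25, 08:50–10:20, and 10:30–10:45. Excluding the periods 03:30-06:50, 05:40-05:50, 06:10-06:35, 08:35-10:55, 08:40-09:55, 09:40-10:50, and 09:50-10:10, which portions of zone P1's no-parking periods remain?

03:00–03:30, 06:50–08:30

A, merged: 03:00–05:00, 06:25–08:30, 08:50–10:20, 10:30–10:45.
B, merged: 03:30–06:50, 08:35–10:55.
03:00–05:00 minus B → 03:00–03:30.
06:25–08:30 minus B → 06:50–08:30.
08:50–10:20: fully covered by B → removed.
10:30–10:45: fully covered by B → removed.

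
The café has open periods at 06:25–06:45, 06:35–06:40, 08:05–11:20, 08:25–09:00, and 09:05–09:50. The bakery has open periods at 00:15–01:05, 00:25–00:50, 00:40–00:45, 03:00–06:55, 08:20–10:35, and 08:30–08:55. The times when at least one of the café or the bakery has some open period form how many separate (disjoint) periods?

3

Merge the first list: 06:25–06:45, 08:05–11:20.
Merge the second list: 00:15–01:05, 03:00–06:55, 08:20–10:35.
A ∪ B = 00:15–01:05, 03:00–06:55, 08:05–11:20.
That is 3 disjoint pieces.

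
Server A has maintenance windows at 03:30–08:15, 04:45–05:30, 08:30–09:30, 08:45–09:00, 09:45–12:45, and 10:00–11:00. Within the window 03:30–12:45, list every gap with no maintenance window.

The merged coverage is 03:30–08:15, 08:30–09:30, 09:45–12:45.
Gaps within 03:30–12:45: 08:15–08:30, 09:30–09:45.

08:15–08:30, 09:30–09:45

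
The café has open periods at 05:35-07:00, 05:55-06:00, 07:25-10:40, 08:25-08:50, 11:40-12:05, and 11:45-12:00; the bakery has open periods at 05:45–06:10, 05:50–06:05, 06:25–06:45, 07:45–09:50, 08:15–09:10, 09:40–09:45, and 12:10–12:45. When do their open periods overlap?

05:45–06:10, 06:25–06:45, 07:45–09:50

First set merges to 05:35–07:00, 07:25–10:40, 11:40–12:05.
Second set merges to 05:45–06:10, 06:25–06:45, 07:45–09:50, 12:10–12:45.
05:35–07:00 ∩ B → 05:45–06:10, 06:25–06:45.
07:25–10:40 ∩ B → 07:45–09:50.
11:40–12:05 meets no B interval.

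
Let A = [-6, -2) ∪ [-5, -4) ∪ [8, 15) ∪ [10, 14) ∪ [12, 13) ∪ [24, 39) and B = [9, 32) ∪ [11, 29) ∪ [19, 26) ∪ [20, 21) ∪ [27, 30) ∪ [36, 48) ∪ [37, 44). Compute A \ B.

[-6, -2) ∪ [8, 9) ∪ [32, 36)

Merge the first list: [-6, -2), [8, 15), [24, 39).
Merge the second list: [9, 32), [36, 48).
[-6, -2): no B overlap → unchanged.
[8, 15) minus B → [8, 9).
[24, 39) minus B → [32, 36).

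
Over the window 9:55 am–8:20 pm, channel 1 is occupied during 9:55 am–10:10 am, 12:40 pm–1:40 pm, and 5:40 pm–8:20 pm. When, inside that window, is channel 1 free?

10:10 am–12:40 pm, 1:40 pm–5:40 pm

After merging, the occupied span is 9:55 am–10:10 am, 12:40 pm–1:40 pm, 5:40 pm–8:20 pm.
Complement within 9:55 am–8:20 pm: 10:10 am–12:40 pm, 1:40 pm–5:40 pm.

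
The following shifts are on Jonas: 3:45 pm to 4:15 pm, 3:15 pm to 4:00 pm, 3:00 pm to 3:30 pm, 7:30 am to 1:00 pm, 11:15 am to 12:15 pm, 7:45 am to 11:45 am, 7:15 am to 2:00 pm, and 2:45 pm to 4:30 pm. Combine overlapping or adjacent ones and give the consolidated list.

Sort by start: 7:15 am–2:00 pm, 7:30 am–1:00 pm, 7:45 am–11:45 am, 11:15 am–12:15 pm, 2:45 pm–4:30 pm, 3:00 pm–3:30 pm, 3:15 pm–4:00 pm, 3:45 pm–4:15 pm.
7:30 am–1:00 pm overlaps/touches 7:15 am–2:00 pm → extend to 7:15 am–2:00 pm.
7:45 am–11:45 am overlaps/touches 7:15 am–2:00 pm → extend to 7:15 am–2:00 pm.
11:15 am–12:15 pm overlaps/touches 7:15 am–2:00 pm → extend to 7:15 am–2:00 pm.
2:45 pm–4:30 pm is disjoint → start new block.
3:00 pm–3:30 pm overlaps/touches 2:45 pm–4:30 pm → extend to 2:45 pm–4:30 pm.
3:15 pm–4:00 pm overlaps/touches 2:45 pm–4:30 pm → extend to 2:45 pm–4:30 pm.
3:45 pm–4:15 pm overlaps/touches 2:45 pm–4:30 pm → extend to 2:45 pm–4:30 pm.

7:15 am–2:00 pm, 2:45 pm–4:30 pm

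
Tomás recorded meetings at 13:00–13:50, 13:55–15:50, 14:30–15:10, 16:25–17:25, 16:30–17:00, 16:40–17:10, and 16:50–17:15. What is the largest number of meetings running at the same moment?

At 16:50, 4 of the intervals are simultaneously active.
No point has more.

4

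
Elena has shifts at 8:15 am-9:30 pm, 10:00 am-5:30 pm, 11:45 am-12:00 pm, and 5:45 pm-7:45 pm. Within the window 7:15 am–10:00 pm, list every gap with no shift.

After merging, the occupied span is 8:15 am–9:30 pm.
Uncovered inside 7:15 am–10:00 pm: 7:15 am–8:15 am, 9:30 pm–10:00 pm.

7:15 am–8:15 am, 9:30 pm–10:00 pm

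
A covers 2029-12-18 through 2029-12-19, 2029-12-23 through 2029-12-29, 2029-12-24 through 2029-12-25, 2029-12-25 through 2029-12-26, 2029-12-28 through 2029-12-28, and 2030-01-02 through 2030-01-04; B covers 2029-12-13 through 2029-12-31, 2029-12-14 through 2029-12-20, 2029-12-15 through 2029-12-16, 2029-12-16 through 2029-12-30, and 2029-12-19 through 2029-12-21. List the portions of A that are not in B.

2030-01-02 through 2030-01-04

Merge the first list: 2029-12-18 through 2029-12-19, 2029-12-23 through 2029-12-29, 2030-01-02 through 2030-01-04.
Merge the second list: 2029-12-13 through 2029-12-31.
2029-12-18 through 2029-12-19: entirely removed.
2029-12-23 through 2029-12-29: entirely removed.
2030-01-02 through 2030-01-04: nothing removed.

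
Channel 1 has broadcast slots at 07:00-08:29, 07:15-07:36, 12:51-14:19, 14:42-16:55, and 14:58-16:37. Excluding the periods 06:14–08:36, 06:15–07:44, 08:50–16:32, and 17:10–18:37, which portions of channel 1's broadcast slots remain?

16:32–16:55

Merge the first list: 07:00–08:29, 12:51–14:19, 14:42–16:55.
Merge the second list: 06:14–08:36, 08:50–16:32, 17:10–18:37.
07:00–08:29: fully covered by B → removed.
12:51–14:19: fully covered by B → removed.
14:42–16:55 minus B → 16:32–16:55.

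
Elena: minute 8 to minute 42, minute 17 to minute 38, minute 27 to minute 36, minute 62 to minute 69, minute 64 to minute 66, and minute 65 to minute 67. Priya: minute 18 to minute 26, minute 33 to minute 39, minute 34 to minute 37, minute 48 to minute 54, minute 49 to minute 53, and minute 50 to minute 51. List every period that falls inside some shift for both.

First set merges to minute 8 to minute 42, minute 62 to minute 69.
Second set merges to minute 18 to minute 26, minute 33 to minute 39, minute 48 to minute 54.
minute 8 to minute 42 overlaps B on minute 18 to minute 26, minute 33 to minute 39.
minute 62 to minute 69 falls entirely outside B.

minute 18 to minute 26, minute 33 to minute 39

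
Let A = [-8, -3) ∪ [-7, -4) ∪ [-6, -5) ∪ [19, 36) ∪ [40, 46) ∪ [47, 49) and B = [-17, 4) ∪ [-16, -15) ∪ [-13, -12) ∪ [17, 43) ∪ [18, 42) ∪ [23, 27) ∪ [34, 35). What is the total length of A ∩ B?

Merge the first list: [-8, -3), [19, 36), [40, 46), [47, 49).
Merge the second list: [-17, 4), [17, 43).
A ∩ B = [-8, -3), [19, 36), [40, 43).
Total: 5 + 17 + 3 = 25.

25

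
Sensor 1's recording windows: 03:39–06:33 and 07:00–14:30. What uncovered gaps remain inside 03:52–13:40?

06:33–07:00

After merging, the occupied span is 03:39–06:33, 07:00–14:30.
Uncovered inside 03:52–13:40: 06:33–07:00.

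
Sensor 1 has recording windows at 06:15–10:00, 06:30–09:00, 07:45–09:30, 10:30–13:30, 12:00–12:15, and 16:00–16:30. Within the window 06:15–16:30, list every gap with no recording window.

10:00–10:30, 13:30–16:00

After merging, the occupied span is 06:15–10:00, 10:30–13:30, 16:00–16:30.
Complement within 06:15–16:30: 10:00–10:30, 13:30–16:00.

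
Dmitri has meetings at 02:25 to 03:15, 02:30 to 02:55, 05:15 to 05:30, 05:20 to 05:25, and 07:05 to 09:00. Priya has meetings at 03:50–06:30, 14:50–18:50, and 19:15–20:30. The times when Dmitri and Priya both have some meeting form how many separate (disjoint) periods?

Merge the first list: 02:25–03:15, 05:15–05:30, 07:05–09:00.
A ∩ B = 05:15–05:30.
That is 1 disjoint piece.

1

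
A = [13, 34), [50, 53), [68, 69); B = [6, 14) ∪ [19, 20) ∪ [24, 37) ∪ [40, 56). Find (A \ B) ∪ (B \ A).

A but not B: [14, 19), [20, 24), [68, 69).
B but not A: [6, 13), [34, 37), [40, 50), [53, 56).
Combining gives A △ B.

[6, 13) ∪ [14, 19) ∪ [20, 24) ∪ [34, 37) ∪ [40, 50) ∪ [53, 56) ∪ [68, 69)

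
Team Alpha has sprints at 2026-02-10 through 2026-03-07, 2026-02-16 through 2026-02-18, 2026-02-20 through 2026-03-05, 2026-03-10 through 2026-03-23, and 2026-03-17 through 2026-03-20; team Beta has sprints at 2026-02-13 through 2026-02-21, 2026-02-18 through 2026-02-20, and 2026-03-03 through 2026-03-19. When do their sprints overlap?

A, merged: 2026-02-10 through 2026-03-07, 2026-03-10 through 2026-03-23.
B, merged: 2026-02-13 through 2026-02-21, 2026-03-03 through 2026-03-19.
2026-02-10 through 2026-03-07 ∩ B → 2026-02-13 through 2026-02-21, 2026-03-03 through 2026-03-07.
2026-03-10 through 2026-03-23 ∩ B → 2026-03-10 through 2026-03-19.

2026-02-13 through 2026-02-21, 2026-03-03 through 2026-03-07, 2026-03-10 through 2026-03-19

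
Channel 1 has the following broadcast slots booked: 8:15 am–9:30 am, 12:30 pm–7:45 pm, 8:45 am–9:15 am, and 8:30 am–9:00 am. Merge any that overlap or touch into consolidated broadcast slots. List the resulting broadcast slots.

8:15 am–9:30 am, 12:30 pm–7:45 pm

Sort by start: 8:15 am–9:30 am, 8:30 am–9:00 am, 8:45 am–9:15 am, 12:30 pm–7:45 pm.
8:30 am–9:00 am overlaps/touches 8:15 am–9:30 am → extend to 8:15 am–9:30 am.
8:45 am–9:15 am overlaps/touches 8:15 am–9:30 am → extend to 8:15 am–9:30 am.
12:30 pm–7:45 pm is disjoint → start new block.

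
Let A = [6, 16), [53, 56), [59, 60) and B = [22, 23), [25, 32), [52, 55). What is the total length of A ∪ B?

A ∪ B = [6, 16), [22, 23), [25, 32), [52, 56), [59, 60).
Total: 10 + 1 + 7 + 4 + 1 = 23.

23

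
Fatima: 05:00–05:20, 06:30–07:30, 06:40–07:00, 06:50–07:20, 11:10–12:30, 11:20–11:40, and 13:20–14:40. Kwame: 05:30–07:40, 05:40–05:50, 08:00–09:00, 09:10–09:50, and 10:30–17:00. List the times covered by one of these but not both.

05:00–05:20, 05:30–06:30, 07:30–07:40, 08:00–09:00, 09:10–09:50, 10:30–11:10, 12:30–13:20, 14:40–17:00

First set merges to 05:00–05:20, 06:30–07:30, 11:10–12:30, 13:20–14:40.
Second set merges to 05:30–07:40, 08:00–09:00, 09:10–09:50, 10:30–17:00.
Only in the first: 05:00–05:20.
Only in the second: 05:30–06:30, 07:30–07:40, 08:00–09:00, 09:10–09:50, 10:30–11:10, 12:30–13:20, 14:40–17:00.
Together these are the periods covered by exactly one.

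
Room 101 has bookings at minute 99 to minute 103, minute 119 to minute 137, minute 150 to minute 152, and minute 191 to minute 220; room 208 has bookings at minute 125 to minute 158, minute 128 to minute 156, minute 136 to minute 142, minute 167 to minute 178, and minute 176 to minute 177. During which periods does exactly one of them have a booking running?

minute 99 to minute 103, minute 119 to minute 125, minute 137 to minute 150, minute 152 to minute 158, minute 167 to minute 178, minute 191 to minute 220

B, merged: minute 125 to minute 158, minute 167 to minute 178.
Only in the first: minute 99 to minute 103, minute 119 to minute 125, minute 191 to minute 220.
Only in the second: minute 137 to minute 150, minute 152 to minute 158, minute 167 to minute 178.
Together these are the periods covered by exactly one.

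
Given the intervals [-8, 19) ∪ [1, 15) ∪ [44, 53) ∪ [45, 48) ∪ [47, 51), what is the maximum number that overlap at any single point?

3

At 47, 3 of the intervals are simultaneously active.
No point has more.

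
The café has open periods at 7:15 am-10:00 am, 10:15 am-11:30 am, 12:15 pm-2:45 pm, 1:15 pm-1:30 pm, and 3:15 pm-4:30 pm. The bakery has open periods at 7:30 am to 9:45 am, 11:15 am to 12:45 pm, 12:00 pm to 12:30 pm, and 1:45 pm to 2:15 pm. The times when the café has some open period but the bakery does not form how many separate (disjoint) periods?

6

First set merges to 7:15 am–10:00 am, 10:15 am–11:30 am, 12:15 pm–2:45 pm, 3:15 pm–4:30 pm.
Second set merges to 7:30 am–9:45 am, 11:15 am–12:45 pm, 1:45 pm–2:15 pm.
A \ B = 7:15 am–7:30 am, 9:45 am–10:00 am, 10:15 am–11:15 am, 12:45 pm–1:45 pm, 2:15 pm–2:45 pm, 3:15 pm–4:30 pm.
That is 6 disjoint pieces.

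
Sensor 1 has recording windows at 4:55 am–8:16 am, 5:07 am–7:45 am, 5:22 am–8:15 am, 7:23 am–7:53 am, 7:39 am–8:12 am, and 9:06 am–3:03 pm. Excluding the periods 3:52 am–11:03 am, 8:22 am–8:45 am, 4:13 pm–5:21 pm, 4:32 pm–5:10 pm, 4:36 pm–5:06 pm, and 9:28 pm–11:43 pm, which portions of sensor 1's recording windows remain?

First set merges to 4:55 am–8:16 am, 9:06 am–3:03 pm.
Second set merges to 3:52 am–11:03 am, 4:13 pm–5:21 pm, 9:28 pm–11:43 pm.
4:55 am–8:16 am: entirely removed.
9:06 am–3:03 pm \ B = 11:03 am–3:03 pm.

11:03 am–3:03 pm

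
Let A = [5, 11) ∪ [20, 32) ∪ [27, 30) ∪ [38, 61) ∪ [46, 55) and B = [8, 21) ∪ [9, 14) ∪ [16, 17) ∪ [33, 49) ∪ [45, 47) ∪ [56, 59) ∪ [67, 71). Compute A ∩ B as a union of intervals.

[8, 11) ∪ [20, 21) ∪ [38, 49) ∪ [56, 59)

Merge the first list: [5, 11), [20, 32), [38, 61).
Merge the second list: [8, 21), [33, 49), [56, 59), [67, 71).
[5, 11) meets the second set on [8, 11).
[20, 32) meets the second set on [20, 21).
[38, 61) meets the second set on [38, 49), [56, 59).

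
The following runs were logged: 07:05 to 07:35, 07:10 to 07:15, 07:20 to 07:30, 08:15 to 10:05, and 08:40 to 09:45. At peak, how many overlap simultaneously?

2

Sweep endpoints in order; track running count of active intervals.
Peak of 2 reached at 07:10.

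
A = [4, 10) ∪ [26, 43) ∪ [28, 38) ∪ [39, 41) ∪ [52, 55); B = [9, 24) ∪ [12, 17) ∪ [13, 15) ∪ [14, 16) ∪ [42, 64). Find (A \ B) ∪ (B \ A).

[4, 9) ∪ [10, 24) ∪ [26, 42) ∪ [43, 52) ∪ [55, 64)

First set merges to [4, 10), [26, 43), [52, 55).
Second set merges to [9, 24), [42, 64).
Only in the first: [4, 9), [26, 42).
Only in the second: [10, 24), [43, 52), [55, 64).
Together these are the periods covered by exactly one.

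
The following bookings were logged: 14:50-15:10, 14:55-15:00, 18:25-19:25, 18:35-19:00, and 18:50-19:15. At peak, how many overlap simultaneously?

Sweep endpoints in order; track running count of active intervals.
Peak of 3 reached at 18:50.

3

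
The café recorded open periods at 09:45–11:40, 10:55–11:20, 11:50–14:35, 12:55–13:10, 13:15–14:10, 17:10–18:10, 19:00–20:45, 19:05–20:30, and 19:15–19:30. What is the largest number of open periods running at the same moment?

Sweep endpoints in order; track running count of active intervals.
Peak of 3 reached at 19:15.

3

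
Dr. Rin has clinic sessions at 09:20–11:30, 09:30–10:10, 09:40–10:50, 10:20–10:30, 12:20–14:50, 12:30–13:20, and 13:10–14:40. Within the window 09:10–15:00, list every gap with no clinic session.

Covered (merged): 09:20–11:30, 12:20–14:50.
Complement within 09:10–15:00: 09:10–09:20, 11:30–12:20, 14:50–15:00.

09:10–09:20, 11:30–12:20, 14:50–15:00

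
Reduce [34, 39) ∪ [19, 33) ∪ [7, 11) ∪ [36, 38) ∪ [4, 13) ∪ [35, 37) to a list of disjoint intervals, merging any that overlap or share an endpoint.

[4, 13) ∪ [19, 33) ∪ [34, 39)

Sort by start: [4, 13), [7, 11), [19, 33), [34, 39), [35, 37), [36, 38).
[7, 11) overlaps/touches [4, 13) → extend to [4, 13).
[19, 33) is disjoint → start new block.
[34, 39) is disjoint → start new block.
[35, 37) overlaps/touches [34, 39) → extend to [34, 39).
[36, 38) overlaps/touches [34, 39) → extend to [34, 39).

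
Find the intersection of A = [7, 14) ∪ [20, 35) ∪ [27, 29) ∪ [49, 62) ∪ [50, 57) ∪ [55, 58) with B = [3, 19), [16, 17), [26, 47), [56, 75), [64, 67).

[7, 14) ∪ [26, 35) ∪ [56, 62)

Merge the first list: [7, 14), [20, 35), [49, 62).
Merge the second list: [3, 19), [26, 47), [56, 75).
[7, 14) overlaps B on [7, 14).
[20, 35) overlaps B on [26, 35).
[49, 62) overlaps B on [56, 62).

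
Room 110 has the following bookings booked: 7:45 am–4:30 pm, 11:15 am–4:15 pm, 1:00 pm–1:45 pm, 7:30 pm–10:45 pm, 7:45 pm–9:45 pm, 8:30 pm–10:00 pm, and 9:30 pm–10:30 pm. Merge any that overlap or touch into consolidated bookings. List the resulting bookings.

11:15 am–4:15 pm overlaps/touches 7:45 am–4:30 pm → extend to 7:45 am–4:30 pm.
1:00 pm–1:45 pm overlaps/touches 7:45 am–4:30 pm → extend to 7:45 am–4:30 pm.
7:30 pm–10:45 pm is disjoint → start new block.
7:45 pm–9:45 pm overlaps/touches 7:30 pm–10:45 pm → extend to 7:30 pm–10:45 pm.
8:30 pm–10:00 pm overlaps/touches 7:30 pm–10:45 pm → extend to 7:30 pm–10:45 pm.
9:30 pm–10:30 pm overlaps/touches 7:30 pm–10:45 pm → extend to 7:30 pm–10:45 pm.

7:45 am–4:30 pm, 7:30 pm–10:45 pm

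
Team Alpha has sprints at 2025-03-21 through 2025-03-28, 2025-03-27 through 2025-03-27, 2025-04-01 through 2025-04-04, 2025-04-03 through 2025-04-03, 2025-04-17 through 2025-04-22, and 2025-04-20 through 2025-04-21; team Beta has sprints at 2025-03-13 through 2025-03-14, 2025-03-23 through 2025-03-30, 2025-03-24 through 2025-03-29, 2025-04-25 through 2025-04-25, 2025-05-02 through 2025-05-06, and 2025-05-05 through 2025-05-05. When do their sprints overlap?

Merge the first list: 2025-03-21 through 2025-03-28, 2025-04-01 through 2025-04-04, 2025-04-17 through 2025-04-22.
Merge the second list: 2025-03-13 through 2025-03-14, 2025-03-23 through 2025-03-30, 2025-04-25 through 2025-04-25, 2025-05-02 through 2025-05-06.
2025-03-21 through 2025-03-28 meets the second set on 2025-03-23 through 2025-03-28.
2025-04-01 through 2025-04-04: no overlap with the second set.
2025-04-17 through 2025-04-22: no overlap with the second set.

2025-03-23 through 2025-03-28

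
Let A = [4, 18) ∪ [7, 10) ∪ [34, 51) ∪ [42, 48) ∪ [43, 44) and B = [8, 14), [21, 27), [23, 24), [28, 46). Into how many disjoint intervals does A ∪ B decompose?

3

Merge the first list: [4, 18), [34, 51).
Merge the second list: [8, 14), [21, 27), [28, 46).
A ∪ B = [4, 18), [21, 27), [28, 51).
That is 3 disjoint pieces.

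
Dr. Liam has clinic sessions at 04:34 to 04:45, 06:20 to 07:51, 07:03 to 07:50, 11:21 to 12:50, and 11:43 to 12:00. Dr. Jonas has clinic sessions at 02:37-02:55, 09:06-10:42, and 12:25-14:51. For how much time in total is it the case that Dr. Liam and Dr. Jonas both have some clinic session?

25 min

First set merges to 04:34-04:45, 06:20-07:51, 11:21-12:50.
A ∩ B = 12:25-12:50.
Total: 25 min.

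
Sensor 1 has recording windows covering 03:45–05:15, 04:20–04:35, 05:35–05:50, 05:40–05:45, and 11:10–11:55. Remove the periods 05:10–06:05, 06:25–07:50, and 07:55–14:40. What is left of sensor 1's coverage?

First set merges to 03:45–05:15, 05:35–05:50, 11:10–11:55.
03:45–05:15 with B removed leaves 03:45–05:10.
05:35–05:50 lies entirely inside B → drops out.
11:10–11:55 lies entirely inside B → drops out.

03:45–05:10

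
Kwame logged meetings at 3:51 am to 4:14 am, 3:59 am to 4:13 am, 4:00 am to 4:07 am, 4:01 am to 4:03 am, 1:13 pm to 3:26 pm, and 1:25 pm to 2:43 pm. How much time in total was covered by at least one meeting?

2 h 36 min

Merged: 3:51 am-4:14 am, 1:13 pm-3:26 pm.
Lengths: 23 min + 2 h 13 min = 2 h 36 min.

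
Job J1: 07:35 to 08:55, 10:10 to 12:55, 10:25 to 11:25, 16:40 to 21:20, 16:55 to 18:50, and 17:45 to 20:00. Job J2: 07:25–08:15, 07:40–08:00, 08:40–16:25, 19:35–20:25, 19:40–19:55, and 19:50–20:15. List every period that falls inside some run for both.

Merge the first list: 07:35–08:55, 10:10–12:55, 16:40–21:20.
Merge the second list: 07:25–08:15, 08:40–16:25, 19:35–20:25.
07:35–08:55 ∩ B → 07:35–08:15, 08:40–08:55.
10:10–12:55 ∩ B → 10:10–12:55.
16:40–21:20 ∩ B → 19:35–20:25.

07:35–08:15, 08:40–08:55, 10:10–12:55, 19:35–20:25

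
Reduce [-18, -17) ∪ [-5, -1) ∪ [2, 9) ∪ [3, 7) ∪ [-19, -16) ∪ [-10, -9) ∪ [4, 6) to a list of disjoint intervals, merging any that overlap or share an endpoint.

Sort by start: [-19, -16), [-18, -17), [-10, -9), [-5, -1), [2, 9), [3, 7), [4, 6).
[-18, -17) overlaps/touches [-19, -16) → extend to [-19, -16).
[-10, -9) is disjoint → start new block.
[-5, -1) is disjoint → start new block.
[2, 9) is disjoint → start new block.
[3, 7) overlaps/touches [2, 9) → extend to [2, 9).
[4, 6) overlaps/touches [2, 9) → extend to [2, 9).

[-19, -16) ∪ [-10, -9) ∪ [-5, -1) ∪ [2, 9)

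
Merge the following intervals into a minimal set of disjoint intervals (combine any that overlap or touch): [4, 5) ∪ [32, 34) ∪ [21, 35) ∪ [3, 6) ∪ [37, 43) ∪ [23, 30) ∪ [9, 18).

[3, 6) ∪ [9, 18) ∪ [21, 35) ∪ [37, 43)

Sort by start: [3, 6), [4, 5), [9, 18), [21, 35), [23, 30), [32, 34), [37, 43).
[4, 5) overlaps/touches [3, 6) → extend to [3, 6).
[9, 18) is disjoint → start new block.
[21, 35) is disjoint → start new block.
[23, 30) overlaps/touches [21, 35) → extend to [21, 35).
[32, 34) overlaps/touches [21, 35) → extend to [21, 35).
[37, 43) is disjoint → start new block.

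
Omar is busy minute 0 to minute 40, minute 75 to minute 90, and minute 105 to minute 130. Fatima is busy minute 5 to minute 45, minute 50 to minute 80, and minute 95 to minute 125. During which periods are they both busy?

minute 5 to minute 40, minute 75 to minute 80, minute 105 to minute 125

minute 0 to minute 40 meets the second set on minute 5 to minute 40.
minute 75 to minute 90 meets the second set on minute 75 to minute 80.
minute 105 to minute 130 meets the second set on minute 105 to minute 125.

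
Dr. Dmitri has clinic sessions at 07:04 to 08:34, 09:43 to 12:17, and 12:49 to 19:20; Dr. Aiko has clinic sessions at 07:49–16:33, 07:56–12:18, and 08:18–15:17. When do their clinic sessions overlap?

07:49–08:34, 09:43–12:17, 12:49–16:33

Merge the second list: 07:49–16:33.
07:04–08:34 ∩ B → 07:49–08:34.
09:43–12:17 ∩ B → 09:43–12:17.
12:49–19:20 ∩ B → 12:49–16:33.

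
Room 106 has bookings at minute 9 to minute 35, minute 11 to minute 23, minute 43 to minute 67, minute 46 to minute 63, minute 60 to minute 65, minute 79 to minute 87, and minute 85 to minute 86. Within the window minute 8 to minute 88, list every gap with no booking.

Covered (merged): minute 9 to minute 35, minute 43 to minute 67, minute 79 to minute 87.
Uncovered inside minute 8 to minute 88: minute 8 to minute 9, minute 35 to minute 43, minute 67 to minute 79, minute 87 to minute 88.

minute 8 to minute 9, minute 35 to minute 43, minute 67 to minute 79, minute 87 to minute 88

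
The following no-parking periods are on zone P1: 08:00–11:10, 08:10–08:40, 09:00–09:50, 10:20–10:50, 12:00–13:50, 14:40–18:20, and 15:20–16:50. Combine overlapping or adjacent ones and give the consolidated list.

08:00-11:10, 12:00-13:50, 14:40-18:20

08:10-08:40 overlaps/touches 08:00-11:10 → extend to 08:00-11:10.
09:00-09:50 overlaps/touches 08:00-11:10 → extend to 08:00-11:10.
10:20-10:50 overlaps/touches 08:00-11:10 → extend to 08:00-11:10.
12:00-13:50 is disjoint → start new block.
14:40-18:20 is disjoint → start new block.
15:20-16:50 overlaps/touches 14:40-18:20 → extend to 14:40-18:20.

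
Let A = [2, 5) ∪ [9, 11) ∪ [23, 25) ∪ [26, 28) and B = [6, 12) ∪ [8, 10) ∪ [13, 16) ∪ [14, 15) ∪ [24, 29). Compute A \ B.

[2, 5) ∪ [23, 24)

Merge the second list: [6, 12), [13, 16), [24, 29).
[2, 5): nothing removed.
[9, 11): entirely removed.
[23, 25) \ B = [23, 24).
[26, 28): entirely removed.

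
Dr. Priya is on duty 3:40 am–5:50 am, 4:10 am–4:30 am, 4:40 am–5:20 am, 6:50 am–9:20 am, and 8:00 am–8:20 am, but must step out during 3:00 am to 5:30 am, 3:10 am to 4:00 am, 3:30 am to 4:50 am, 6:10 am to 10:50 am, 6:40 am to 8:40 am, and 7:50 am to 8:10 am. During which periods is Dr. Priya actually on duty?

A, merged: 3:40 am-5:50 am, 6:50 am-9:20 am.
B, merged: 3:00 am-5:30 am, 6:10 am-10:50 am.
3:40 am-5:50 am \ B = 5:30 am-5:50 am.
6:50 am-9:20 am: entirely removed.

5:30 am-5:50 am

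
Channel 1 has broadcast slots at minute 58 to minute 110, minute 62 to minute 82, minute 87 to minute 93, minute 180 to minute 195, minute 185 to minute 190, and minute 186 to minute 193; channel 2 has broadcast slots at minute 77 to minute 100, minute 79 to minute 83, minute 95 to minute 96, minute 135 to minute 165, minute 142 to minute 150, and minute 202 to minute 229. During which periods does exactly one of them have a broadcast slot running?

Merge the first list: minute 58 to minute 110, minute 180 to minute 195.
Merge the second list: minute 77 to minute 100, minute 135 to minute 165, minute 202 to minute 229.
A \ B = minute 58 to minute 77, minute 100 to minute 110, minute 180 to minute 195.
B \ A = minute 135 to minute 165, minute 202 to minute 229.
Union of the two gives the symmetric difference.

minute 58 to minute 77, minute 100 to minute 110, minute 135 to minute 165, minute 180 to minute 195, minute 202 to minute 229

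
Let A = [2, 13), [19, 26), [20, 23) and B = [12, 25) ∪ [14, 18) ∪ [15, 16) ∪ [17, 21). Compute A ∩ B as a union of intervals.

[12, 13) ∪ [19, 25)

Merge the first list: [2, 13), [19, 26).
Merge the second list: [12, 25).
[2, 13) ∩ B → [12, 13).
[19, 26) ∩ B → [19, 25).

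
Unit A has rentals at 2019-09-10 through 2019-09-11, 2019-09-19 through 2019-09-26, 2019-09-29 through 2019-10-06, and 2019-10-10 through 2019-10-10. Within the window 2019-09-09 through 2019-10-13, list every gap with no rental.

2019-09-09 through 2019-09-09, 2019-09-12 through 2019-09-18, 2019-09-27 through 2019-09-28, 2019-10-07 through 2019-10-09, 2019-10-11 through 2019-10-13

After merging, the occupied span is 2019-09-10 through 2019-09-11, 2019-09-19 through 2019-09-26, 2019-09-29 through 2019-10-06, 2019-10-10 through 2019-10-10.
Complement within 2019-09-09 through 2019-10-13: 2019-09-09 through 2019-09-09, 2019-09-12 through 2019-09-18, 2019-09-27 through 2019-09-28, 2019-10-07 through 2019-10-09, 2019-10-11 through 2019-10-13.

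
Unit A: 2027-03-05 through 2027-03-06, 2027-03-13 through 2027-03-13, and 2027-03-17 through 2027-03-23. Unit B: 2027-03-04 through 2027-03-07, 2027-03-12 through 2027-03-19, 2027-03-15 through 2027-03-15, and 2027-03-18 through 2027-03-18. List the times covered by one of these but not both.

2027-03-04 through 2027-03-04, 2027-03-07 through 2027-03-07, 2027-03-12 through 2027-03-12, 2027-03-14 through 2027-03-16, 2027-03-20 through 2027-03-23

Second set merges to 2027-03-04 through 2027-03-07, 2027-03-12 through 2027-03-19.
A \ B = 2027-03-20 through 2027-03-23.
B \ A = 2027-03-04 through 2027-03-04, 2027-03-07 through 2027-03-07, 2027-03-12 through 2027-03-12, 2027-03-14 through 2027-03-16.
Union of the two gives the symmetric difference.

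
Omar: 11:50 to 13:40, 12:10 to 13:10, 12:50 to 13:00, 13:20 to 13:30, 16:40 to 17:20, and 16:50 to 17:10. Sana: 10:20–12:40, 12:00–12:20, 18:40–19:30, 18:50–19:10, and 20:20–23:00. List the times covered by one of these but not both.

10:20–11:50, 12:40–13:40, 16:40–17:20, 18:40–19:30, 20:20–23:00

First set merges to 11:50–13:40, 16:40–17:20.
Second set merges to 10:20–12:40, 18:40–19:30, 20:20–23:00.
A \ B = 12:40–13:40, 16:40–17:20.
B \ A = 10:20–11:50, 18:40–19:30, 20:20–23:00.
Union of the two gives the symmetric difference.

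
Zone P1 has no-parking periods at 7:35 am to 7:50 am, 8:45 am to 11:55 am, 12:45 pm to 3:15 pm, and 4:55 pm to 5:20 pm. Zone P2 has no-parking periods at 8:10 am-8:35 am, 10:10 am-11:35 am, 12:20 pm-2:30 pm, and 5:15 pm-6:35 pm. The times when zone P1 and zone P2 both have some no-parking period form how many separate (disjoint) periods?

3

A ∩ B = 10:10 am–11:35 am, 12:45 pm–2:30 pm, 5:15 pm–5:20 pm.
That is 3 disjoint pieces.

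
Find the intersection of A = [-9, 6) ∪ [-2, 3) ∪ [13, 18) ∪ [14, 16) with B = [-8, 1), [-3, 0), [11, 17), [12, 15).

First set merges to [-9, 6), [13, 18).
Second set merges to [-8, 1), [11, 17).
[-9, 6) ∩ B → [-8, 1).
[13, 18) ∩ B → [13, 17).

[-8, 1) ∪ [13, 17)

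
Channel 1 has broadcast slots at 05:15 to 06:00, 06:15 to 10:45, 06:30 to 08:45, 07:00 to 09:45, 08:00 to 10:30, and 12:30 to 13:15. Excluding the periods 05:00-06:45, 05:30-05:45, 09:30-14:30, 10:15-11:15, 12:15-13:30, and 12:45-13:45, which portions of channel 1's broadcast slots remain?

06:45–09:30

First set merges to 05:15–06:00, 06:15–10:45, 12:30–13:15.
Second set merges to 05:00–06:45, 09:30–14:30.
05:15–06:00: entirely removed.
06:15–10:45 \ B = 06:45–09:30.
12:30–13:15: entirely removed.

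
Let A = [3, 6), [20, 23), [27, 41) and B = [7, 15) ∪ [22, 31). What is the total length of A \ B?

15

A \ B = [3, 6), [20, 22), [31, 41).
Total: 3 + 2 + 10 = 15.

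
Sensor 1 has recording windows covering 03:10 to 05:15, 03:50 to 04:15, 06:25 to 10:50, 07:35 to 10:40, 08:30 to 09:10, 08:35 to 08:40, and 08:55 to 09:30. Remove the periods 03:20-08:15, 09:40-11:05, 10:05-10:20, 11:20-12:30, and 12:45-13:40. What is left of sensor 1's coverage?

03:10–03:20, 08:15–09:40

A, merged: 03:10–05:15, 06:25–10:50.
B, merged: 03:20–08:15, 09:40–11:05, 11:20–12:30, 12:45–13:40.
03:10–05:15 minus B → 03:10–03:20.
06:25–10:50 minus B → 08:15–09:40.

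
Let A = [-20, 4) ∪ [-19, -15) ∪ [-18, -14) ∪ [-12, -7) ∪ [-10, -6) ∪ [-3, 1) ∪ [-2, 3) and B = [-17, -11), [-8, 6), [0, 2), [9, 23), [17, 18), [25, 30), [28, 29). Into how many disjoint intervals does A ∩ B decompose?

First set merges to [-20, 4).
Second set merges to [-17, -11), [-8, 6), [9, 23), [25, 30).
A ∩ B = [-17, -11), [-8, 4).
That is 2 disjoint pieces.

2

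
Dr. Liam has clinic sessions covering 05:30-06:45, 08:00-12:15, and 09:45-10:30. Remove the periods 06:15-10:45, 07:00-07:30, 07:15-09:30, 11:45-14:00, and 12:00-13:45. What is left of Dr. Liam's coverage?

05:30-06:15, 10:45-11:45

Merge the first list: 05:30-06:45, 08:00-12:15.
Merge the second list: 06:15-10:45, 11:45-14:00.
05:30-06:45 \ B = 05:30-06:15.
08:00-12:15 \ B = 10:45-11:45.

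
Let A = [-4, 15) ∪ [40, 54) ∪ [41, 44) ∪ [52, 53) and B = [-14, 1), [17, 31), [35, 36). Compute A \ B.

[1, 15) ∪ [40, 54)

First set merges to [-4, 15), [40, 54).
[-4, 15) with B removed leaves [1, 15).
[40, 54) is untouched.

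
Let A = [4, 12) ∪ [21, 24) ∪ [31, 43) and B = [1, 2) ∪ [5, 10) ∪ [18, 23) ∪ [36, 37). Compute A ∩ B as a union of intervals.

[5, 10) ∪ [21, 23) ∪ [36, 37)

[4, 12) overlaps B on [5, 10).
[21, 24) overlaps B on [21, 23).
[31, 43) overlaps B on [36, 37).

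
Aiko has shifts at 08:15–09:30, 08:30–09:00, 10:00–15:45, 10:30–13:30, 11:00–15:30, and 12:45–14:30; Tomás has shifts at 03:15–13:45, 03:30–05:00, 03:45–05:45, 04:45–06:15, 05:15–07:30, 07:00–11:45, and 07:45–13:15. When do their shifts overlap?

08:15-09:30, 10:00-13:45

First set merges to 08:15-09:30, 10:00-15:45.
Second set merges to 03:15-13:45.
08:15-09:30 overlaps B on 08:15-09:30.
10:00-15:45 overlaps B on 10:00-13:45.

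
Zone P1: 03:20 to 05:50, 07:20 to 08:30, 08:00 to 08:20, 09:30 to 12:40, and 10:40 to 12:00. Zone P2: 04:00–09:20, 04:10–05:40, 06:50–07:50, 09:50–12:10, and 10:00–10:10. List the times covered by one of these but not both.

Merge the first list: 03:20–05:50, 07:20–08:30, 09:30–12:40.
Merge the second list: 04:00–09:20, 09:50–12:10.
Only in the first: 03:20–04:00, 09:30–09:50, 12:10–12:40.
Only in the second: 05:50–07:20, 08:30–09:20.
Together these are the periods covered by exactly one.

03:20–04:00, 05:50–07:20, 08:30–09:20, 09:30–09:50, 12:10–12:40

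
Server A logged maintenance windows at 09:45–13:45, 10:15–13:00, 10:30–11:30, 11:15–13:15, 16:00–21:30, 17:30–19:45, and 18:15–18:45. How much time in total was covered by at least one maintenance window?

9 h 30 min

Merged: 09:45-13:45, 16:00-21:30.
Lengths: 4 h + 5 h 30 min = 9 h 30 min.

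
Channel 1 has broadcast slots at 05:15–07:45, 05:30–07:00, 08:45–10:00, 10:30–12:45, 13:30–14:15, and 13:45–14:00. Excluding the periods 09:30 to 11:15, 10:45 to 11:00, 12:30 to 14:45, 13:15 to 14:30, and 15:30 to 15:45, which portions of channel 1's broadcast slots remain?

Merge the first list: 05:15-07:45, 08:45-10:00, 10:30-12:45, 13:30-14:15.
Merge the second list: 09:30-11:15, 12:30-14:45, 15:30-15:45.
05:15-07:45: no B overlap → unchanged.
08:45-10:00 minus B → 08:45-09:30.
10:30-12:45 minus B → 11:15-12:30.
13:30-14:15: fully covered by B → removed.

05:15-07:45, 08:45-09:30, 11:15-12:30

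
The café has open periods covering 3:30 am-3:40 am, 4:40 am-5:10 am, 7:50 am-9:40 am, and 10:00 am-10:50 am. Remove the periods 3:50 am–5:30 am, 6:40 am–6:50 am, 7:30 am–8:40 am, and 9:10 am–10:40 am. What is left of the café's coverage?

3:30 am–3:40 am: nothing removed.
4:40 am–5:10 am: entirely removed.
7:50 am–9:40 am \ B = 8:40 am–9:10 am.
10:00 am–10:50 am \ B = 10:40 am–10:50 am.

3:30 am–3:40 am, 8:40 am–9:10 am, 10:40 am–10:50 am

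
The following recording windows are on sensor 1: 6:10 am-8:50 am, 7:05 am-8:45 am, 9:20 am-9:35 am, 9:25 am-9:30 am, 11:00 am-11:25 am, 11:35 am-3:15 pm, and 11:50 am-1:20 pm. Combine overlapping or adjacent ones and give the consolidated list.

6:10 am–8:50 am, 9:20 am–9:35 am, 11:00 am–11:25 am, 11:35 am–3:15 pm

7:05 am–8:45 am overlaps/touches 6:10 am–8:50 am → extend to 6:10 am–8:50 am.
9:20 am–9:35 am is disjoint → start new block.
9:25 am–9:30 am overlaps/touches 9:20 am–9:35 am → extend to 9:20 am–9:35 am.
11:00 am–11:25 am is disjoint → start new block.
11:35 am–3:15 pm is disjoint → start new block.
11:50 am–1:20 pm overlaps/touches 11:35 am–3:15 pm → extend to 11:35 am–3:15 pm.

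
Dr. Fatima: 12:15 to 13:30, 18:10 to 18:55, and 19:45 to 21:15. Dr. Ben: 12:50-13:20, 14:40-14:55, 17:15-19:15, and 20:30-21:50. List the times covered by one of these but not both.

12:15–12:50, 13:20–13:30, 14:40–14:55, 17:15–18:10, 18:55–19:15, 19:45–20:30, 21:15–21:50

A but not B: 12:15–12:50, 13:20–13:30, 19:45–20:30.
B but not A: 14:40–14:55, 17:15–18:10, 18:55–19:15, 21:15–21:50.
Combining gives A △ B.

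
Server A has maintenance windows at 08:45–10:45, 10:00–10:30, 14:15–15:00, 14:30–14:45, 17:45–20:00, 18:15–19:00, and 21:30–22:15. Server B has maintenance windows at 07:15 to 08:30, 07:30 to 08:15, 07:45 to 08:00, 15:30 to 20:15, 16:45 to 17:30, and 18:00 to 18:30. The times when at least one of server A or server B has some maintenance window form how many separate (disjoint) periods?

5

First set merges to 08:45–10:45, 14:15–15:00, 17:45–20:00, 21:30–22:15.
Second set merges to 07:15–08:30, 15:30–20:15.
A ∪ B = 07:15–08:30, 08:45–10:45, 14:15–15:00, 15:30–20:15, 21:30–22:15.
That is 5 disjoint pieces.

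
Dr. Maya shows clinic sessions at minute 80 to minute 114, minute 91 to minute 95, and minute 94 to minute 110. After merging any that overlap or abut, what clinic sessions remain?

minute 91 to minute 95 overlaps/touches minute 80 to minute 114 → extend to minute 80 to minute 114.
minute 94 to minute 110 overlaps/touches minute 80 to minute 114 → extend to minute 80 to minute 114.

minute 80 to minute 114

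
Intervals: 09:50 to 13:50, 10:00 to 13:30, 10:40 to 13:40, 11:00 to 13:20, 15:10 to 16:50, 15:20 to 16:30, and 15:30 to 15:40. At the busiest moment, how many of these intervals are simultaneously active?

Sweep endpoints in order; track running count of active intervals.
Peak of 4 reached at 11:00.

4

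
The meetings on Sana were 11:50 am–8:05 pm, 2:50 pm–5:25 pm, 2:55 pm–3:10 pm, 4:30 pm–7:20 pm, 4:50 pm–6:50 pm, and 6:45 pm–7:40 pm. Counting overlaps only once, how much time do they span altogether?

8 h 15 min

Merged: 11:50 am–8:05 pm.
Length: 8 h 15 min.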